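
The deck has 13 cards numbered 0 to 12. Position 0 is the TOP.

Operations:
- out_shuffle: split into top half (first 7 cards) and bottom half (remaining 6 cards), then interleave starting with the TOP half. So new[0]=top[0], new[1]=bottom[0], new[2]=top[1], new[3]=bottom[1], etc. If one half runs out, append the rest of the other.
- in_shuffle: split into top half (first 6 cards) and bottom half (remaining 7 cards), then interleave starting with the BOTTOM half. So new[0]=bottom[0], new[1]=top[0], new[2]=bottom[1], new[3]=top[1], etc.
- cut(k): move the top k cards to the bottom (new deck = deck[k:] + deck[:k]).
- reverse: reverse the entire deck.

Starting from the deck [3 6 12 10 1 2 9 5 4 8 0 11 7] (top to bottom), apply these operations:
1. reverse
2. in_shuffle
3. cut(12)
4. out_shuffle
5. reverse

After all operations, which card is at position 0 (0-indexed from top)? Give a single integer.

Answer: 0

Derivation:
After op 1 (reverse): [7 11 0 8 4 5 9 2 1 10 12 6 3]
After op 2 (in_shuffle): [9 7 2 11 1 0 10 8 12 4 6 5 3]
After op 3 (cut(12)): [3 9 7 2 11 1 0 10 8 12 4 6 5]
After op 4 (out_shuffle): [3 10 9 8 7 12 2 4 11 6 1 5 0]
After op 5 (reverse): [0 5 1 6 11 4 2 12 7 8 9 10 3]
Position 0: card 0.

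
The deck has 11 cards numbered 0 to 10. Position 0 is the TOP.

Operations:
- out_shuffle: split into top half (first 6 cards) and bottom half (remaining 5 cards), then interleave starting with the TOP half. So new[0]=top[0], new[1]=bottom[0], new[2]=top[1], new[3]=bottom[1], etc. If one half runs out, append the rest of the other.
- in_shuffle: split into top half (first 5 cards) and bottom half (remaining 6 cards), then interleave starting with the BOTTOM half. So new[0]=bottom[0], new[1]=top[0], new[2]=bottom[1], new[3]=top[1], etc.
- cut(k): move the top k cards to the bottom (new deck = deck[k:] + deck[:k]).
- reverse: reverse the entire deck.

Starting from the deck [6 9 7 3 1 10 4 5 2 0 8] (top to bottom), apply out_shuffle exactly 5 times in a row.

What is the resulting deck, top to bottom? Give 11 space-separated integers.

Answer: 6 8 0 2 5 4 10 1 3 7 9

Derivation:
After op 1 (out_shuffle): [6 4 9 5 7 2 3 0 1 8 10]
After op 2 (out_shuffle): [6 3 4 0 9 1 5 8 7 10 2]
After op 3 (out_shuffle): [6 5 3 8 4 7 0 10 9 2 1]
After op 4 (out_shuffle): [6 0 5 10 3 9 8 2 4 1 7]
After op 5 (out_shuffle): [6 8 0 2 5 4 10 1 3 7 9]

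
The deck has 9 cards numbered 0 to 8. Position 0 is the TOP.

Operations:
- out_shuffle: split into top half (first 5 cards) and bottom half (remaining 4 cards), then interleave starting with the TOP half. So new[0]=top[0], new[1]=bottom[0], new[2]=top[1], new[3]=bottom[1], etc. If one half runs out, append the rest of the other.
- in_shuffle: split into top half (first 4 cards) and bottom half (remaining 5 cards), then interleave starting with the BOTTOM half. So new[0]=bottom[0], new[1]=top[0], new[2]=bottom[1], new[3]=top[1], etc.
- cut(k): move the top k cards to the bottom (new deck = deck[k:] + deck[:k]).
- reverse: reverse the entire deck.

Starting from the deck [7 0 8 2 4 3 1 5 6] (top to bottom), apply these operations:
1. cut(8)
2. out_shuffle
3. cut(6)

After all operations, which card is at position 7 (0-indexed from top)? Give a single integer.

Answer: 0

Derivation:
After op 1 (cut(8)): [6 7 0 8 2 4 3 1 5]
After op 2 (out_shuffle): [6 4 7 3 0 1 8 5 2]
After op 3 (cut(6)): [8 5 2 6 4 7 3 0 1]
Position 7: card 0.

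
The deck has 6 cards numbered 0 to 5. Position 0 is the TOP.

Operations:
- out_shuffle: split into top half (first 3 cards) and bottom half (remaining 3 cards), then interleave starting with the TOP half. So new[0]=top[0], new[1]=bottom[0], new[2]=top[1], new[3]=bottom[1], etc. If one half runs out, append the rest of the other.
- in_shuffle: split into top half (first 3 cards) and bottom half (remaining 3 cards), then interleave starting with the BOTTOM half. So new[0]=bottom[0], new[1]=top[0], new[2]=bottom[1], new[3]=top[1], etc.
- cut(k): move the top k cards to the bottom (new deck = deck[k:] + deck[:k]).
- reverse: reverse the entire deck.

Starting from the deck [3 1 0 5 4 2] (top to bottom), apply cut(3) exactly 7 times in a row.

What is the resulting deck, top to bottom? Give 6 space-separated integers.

Answer: 5 4 2 3 1 0

Derivation:
After op 1 (cut(3)): [5 4 2 3 1 0]
After op 2 (cut(3)): [3 1 0 5 4 2]
After op 3 (cut(3)): [5 4 2 3 1 0]
After op 4 (cut(3)): [3 1 0 5 4 2]
After op 5 (cut(3)): [5 4 2 3 1 0]
After op 6 (cut(3)): [3 1 0 5 4 2]
After op 7 (cut(3)): [5 4 2 3 1 0]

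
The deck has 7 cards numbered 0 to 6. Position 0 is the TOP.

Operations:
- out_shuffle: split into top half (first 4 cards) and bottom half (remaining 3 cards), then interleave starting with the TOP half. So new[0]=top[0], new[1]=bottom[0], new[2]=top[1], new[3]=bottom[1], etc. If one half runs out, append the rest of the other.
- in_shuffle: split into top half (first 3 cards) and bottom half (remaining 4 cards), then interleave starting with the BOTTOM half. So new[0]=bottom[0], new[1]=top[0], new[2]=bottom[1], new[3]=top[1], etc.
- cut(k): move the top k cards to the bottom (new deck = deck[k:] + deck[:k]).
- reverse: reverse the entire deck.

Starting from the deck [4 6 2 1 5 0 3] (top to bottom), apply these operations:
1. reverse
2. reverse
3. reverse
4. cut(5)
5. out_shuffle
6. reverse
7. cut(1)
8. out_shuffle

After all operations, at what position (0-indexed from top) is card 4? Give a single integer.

After op 1 (reverse): [3 0 5 1 2 6 4]
After op 2 (reverse): [4 6 2 1 5 0 3]
After op 3 (reverse): [3 0 5 1 2 6 4]
After op 4 (cut(5)): [6 4 3 0 5 1 2]
After op 5 (out_shuffle): [6 5 4 1 3 2 0]
After op 6 (reverse): [0 2 3 1 4 5 6]
After op 7 (cut(1)): [2 3 1 4 5 6 0]
After op 8 (out_shuffle): [2 5 3 6 1 0 4]
Card 4 is at position 6.

Answer: 6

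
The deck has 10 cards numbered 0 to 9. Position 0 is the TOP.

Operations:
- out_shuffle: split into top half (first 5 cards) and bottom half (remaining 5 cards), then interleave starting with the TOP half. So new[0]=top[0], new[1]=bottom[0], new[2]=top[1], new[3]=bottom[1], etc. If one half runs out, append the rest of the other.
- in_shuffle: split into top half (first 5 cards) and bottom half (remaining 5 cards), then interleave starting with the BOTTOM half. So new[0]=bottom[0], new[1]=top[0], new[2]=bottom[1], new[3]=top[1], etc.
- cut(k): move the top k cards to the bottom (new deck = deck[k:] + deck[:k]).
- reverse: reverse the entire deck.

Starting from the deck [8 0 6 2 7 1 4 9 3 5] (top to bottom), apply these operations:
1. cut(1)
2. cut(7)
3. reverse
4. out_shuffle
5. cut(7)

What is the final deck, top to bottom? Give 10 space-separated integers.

After op 1 (cut(1)): [0 6 2 7 1 4 9 3 5 8]
After op 2 (cut(7)): [3 5 8 0 6 2 7 1 4 9]
After op 3 (reverse): [9 4 1 7 2 6 0 8 5 3]
After op 4 (out_shuffle): [9 6 4 0 1 8 7 5 2 3]
After op 5 (cut(7)): [5 2 3 9 6 4 0 1 8 7]

Answer: 5 2 3 9 6 4 0 1 8 7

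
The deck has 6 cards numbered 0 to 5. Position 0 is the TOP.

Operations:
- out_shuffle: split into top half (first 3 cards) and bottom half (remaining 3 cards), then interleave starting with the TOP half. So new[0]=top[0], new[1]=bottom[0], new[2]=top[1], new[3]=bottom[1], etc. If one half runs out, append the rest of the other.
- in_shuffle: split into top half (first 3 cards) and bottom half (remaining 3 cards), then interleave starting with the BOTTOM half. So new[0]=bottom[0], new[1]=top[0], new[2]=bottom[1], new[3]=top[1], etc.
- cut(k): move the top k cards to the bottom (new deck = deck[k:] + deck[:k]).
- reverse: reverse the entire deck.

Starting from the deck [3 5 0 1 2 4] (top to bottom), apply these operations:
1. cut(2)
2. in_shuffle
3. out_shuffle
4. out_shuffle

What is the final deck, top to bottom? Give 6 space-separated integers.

After op 1 (cut(2)): [0 1 2 4 3 5]
After op 2 (in_shuffle): [4 0 3 1 5 2]
After op 3 (out_shuffle): [4 1 0 5 3 2]
After op 4 (out_shuffle): [4 5 1 3 0 2]

Answer: 4 5 1 3 0 2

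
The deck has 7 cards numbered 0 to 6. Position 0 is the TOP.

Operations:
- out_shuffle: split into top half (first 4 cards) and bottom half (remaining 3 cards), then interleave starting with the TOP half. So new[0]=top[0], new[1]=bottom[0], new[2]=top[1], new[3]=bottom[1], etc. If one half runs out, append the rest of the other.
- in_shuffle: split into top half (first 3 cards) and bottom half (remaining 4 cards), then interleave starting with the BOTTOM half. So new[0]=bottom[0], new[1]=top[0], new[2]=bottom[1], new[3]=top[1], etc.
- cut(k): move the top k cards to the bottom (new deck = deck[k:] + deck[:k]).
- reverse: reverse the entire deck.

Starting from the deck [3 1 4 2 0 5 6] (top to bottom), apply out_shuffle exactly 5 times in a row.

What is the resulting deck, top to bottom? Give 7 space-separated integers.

Answer: 3 4 0 6 1 2 5

Derivation:
After op 1 (out_shuffle): [3 0 1 5 4 6 2]
After op 2 (out_shuffle): [3 4 0 6 1 2 5]
After op 3 (out_shuffle): [3 1 4 2 0 5 6]
After op 4 (out_shuffle): [3 0 1 5 4 6 2]
After op 5 (out_shuffle): [3 4 0 6 1 2 5]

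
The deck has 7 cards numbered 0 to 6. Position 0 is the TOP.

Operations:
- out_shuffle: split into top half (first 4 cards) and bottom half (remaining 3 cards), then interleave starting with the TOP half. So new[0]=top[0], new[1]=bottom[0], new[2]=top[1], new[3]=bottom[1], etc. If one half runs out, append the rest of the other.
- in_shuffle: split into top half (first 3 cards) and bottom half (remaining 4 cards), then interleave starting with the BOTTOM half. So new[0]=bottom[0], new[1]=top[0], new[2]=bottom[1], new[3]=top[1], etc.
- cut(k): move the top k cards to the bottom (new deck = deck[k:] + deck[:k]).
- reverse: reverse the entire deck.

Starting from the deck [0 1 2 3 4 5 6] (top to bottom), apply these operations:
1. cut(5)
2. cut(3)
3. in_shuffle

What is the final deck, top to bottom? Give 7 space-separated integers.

After op 1 (cut(5)): [5 6 0 1 2 3 4]
After op 2 (cut(3)): [1 2 3 4 5 6 0]
After op 3 (in_shuffle): [4 1 5 2 6 3 0]

Answer: 4 1 5 2 6 3 0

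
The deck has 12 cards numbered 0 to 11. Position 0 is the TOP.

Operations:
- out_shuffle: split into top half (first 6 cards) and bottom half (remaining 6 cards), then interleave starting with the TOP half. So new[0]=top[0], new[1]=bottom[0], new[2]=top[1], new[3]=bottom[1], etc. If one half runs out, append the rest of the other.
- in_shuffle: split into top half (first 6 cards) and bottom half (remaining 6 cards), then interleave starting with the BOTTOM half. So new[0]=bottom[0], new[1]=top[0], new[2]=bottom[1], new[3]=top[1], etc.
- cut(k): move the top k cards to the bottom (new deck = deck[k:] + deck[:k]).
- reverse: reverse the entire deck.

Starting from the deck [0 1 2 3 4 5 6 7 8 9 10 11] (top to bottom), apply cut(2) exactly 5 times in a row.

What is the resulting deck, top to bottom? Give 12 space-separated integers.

Answer: 10 11 0 1 2 3 4 5 6 7 8 9

Derivation:
After op 1 (cut(2)): [2 3 4 5 6 7 8 9 10 11 0 1]
After op 2 (cut(2)): [4 5 6 7 8 9 10 11 0 1 2 3]
After op 3 (cut(2)): [6 7 8 9 10 11 0 1 2 3 4 5]
After op 4 (cut(2)): [8 9 10 11 0 1 2 3 4 5 6 7]
After op 5 (cut(2)): [10 11 0 1 2 3 4 5 6 7 8 9]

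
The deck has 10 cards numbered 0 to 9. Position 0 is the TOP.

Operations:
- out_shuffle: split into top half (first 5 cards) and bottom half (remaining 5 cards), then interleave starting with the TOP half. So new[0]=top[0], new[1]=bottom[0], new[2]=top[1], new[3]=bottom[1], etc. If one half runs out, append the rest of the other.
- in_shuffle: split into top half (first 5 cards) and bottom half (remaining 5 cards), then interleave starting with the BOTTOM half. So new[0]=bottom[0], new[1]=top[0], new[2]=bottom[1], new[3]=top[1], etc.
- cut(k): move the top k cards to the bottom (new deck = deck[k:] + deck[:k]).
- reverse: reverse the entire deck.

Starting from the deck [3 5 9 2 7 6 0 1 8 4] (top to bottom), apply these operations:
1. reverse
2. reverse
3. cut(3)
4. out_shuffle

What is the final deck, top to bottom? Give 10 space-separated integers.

After op 1 (reverse): [4 8 1 0 6 7 2 9 5 3]
After op 2 (reverse): [3 5 9 2 7 6 0 1 8 4]
After op 3 (cut(3)): [2 7 6 0 1 8 4 3 5 9]
After op 4 (out_shuffle): [2 8 7 4 6 3 0 5 1 9]

Answer: 2 8 7 4 6 3 0 5 1 9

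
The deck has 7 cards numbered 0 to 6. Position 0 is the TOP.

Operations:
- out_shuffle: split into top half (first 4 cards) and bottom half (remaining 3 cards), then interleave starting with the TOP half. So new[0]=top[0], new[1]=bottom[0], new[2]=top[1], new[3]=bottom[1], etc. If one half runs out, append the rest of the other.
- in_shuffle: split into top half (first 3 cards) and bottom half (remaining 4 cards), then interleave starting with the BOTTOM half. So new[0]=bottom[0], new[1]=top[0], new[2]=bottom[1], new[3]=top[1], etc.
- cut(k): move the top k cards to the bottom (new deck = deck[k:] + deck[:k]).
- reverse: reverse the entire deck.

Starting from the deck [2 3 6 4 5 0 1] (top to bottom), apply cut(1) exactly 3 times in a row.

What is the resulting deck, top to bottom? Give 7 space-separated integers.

After op 1 (cut(1)): [3 6 4 5 0 1 2]
After op 2 (cut(1)): [6 4 5 0 1 2 3]
After op 3 (cut(1)): [4 5 0 1 2 3 6]

Answer: 4 5 0 1 2 3 6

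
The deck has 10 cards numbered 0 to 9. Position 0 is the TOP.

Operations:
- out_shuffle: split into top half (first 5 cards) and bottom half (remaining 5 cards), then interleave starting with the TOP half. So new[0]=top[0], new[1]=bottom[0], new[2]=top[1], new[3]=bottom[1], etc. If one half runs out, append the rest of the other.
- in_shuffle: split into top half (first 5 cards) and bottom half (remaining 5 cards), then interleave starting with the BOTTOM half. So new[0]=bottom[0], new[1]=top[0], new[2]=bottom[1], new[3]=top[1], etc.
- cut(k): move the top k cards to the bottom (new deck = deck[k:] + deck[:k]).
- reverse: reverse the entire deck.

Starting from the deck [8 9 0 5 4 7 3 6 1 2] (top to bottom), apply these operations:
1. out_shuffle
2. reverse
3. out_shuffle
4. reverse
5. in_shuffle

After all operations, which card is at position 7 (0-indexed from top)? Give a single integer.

Answer: 5

Derivation:
After op 1 (out_shuffle): [8 7 9 3 0 6 5 1 4 2]
After op 2 (reverse): [2 4 1 5 6 0 3 9 7 8]
After op 3 (out_shuffle): [2 0 4 3 1 9 5 7 6 8]
After op 4 (reverse): [8 6 7 5 9 1 3 4 0 2]
After op 5 (in_shuffle): [1 8 3 6 4 7 0 5 2 9]
Position 7: card 5.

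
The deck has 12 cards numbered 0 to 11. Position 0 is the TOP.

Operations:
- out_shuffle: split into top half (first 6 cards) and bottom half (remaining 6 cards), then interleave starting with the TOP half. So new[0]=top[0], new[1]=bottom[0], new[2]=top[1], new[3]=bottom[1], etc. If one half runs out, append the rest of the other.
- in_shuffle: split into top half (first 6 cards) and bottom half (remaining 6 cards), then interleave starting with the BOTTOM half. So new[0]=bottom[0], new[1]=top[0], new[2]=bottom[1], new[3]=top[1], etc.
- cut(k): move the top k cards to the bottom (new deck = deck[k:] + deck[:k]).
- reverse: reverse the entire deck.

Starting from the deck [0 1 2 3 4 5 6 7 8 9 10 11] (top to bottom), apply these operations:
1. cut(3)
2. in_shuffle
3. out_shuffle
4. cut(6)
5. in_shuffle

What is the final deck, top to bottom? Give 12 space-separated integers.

After op 1 (cut(3)): [3 4 5 6 7 8 9 10 11 0 1 2]
After op 2 (in_shuffle): [9 3 10 4 11 5 0 6 1 7 2 8]
After op 3 (out_shuffle): [9 0 3 6 10 1 4 7 11 2 5 8]
After op 4 (cut(6)): [4 7 11 2 5 8 9 0 3 6 10 1]
After op 5 (in_shuffle): [9 4 0 7 3 11 6 2 10 5 1 8]

Answer: 9 4 0 7 3 11 6 2 10 5 1 8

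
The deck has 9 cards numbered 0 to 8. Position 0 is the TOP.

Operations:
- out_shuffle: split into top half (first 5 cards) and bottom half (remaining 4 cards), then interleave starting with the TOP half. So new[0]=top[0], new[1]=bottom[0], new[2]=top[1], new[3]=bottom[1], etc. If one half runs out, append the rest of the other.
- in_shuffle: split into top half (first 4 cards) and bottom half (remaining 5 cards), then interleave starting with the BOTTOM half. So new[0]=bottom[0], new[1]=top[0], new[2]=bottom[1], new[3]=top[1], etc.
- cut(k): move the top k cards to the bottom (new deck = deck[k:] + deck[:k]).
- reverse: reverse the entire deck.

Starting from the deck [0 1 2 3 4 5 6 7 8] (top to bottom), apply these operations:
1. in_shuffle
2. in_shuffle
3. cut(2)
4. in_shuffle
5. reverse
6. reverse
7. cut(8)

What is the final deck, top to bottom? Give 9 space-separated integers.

Answer: 4 3 2 1 0 8 7 6 5

Derivation:
After op 1 (in_shuffle): [4 0 5 1 6 2 7 3 8]
After op 2 (in_shuffle): [6 4 2 0 7 5 3 1 8]
After op 3 (cut(2)): [2 0 7 5 3 1 8 6 4]
After op 4 (in_shuffle): [3 2 1 0 8 7 6 5 4]
After op 5 (reverse): [4 5 6 7 8 0 1 2 3]
After op 6 (reverse): [3 2 1 0 8 7 6 5 4]
After op 7 (cut(8)): [4 3 2 1 0 8 7 6 5]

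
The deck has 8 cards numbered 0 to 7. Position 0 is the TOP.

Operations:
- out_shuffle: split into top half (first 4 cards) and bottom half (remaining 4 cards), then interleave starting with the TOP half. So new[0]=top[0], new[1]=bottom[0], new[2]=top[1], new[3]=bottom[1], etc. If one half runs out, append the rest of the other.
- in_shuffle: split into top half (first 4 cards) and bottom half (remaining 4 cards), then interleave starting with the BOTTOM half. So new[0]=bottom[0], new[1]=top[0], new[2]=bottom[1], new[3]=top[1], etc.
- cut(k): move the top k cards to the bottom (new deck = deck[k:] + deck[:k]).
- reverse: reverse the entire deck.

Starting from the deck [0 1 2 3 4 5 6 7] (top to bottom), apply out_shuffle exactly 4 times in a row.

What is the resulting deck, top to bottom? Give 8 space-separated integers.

After op 1 (out_shuffle): [0 4 1 5 2 6 3 7]
After op 2 (out_shuffle): [0 2 4 6 1 3 5 7]
After op 3 (out_shuffle): [0 1 2 3 4 5 6 7]
After op 4 (out_shuffle): [0 4 1 5 2 6 3 7]

Answer: 0 4 1 5 2 6 3 7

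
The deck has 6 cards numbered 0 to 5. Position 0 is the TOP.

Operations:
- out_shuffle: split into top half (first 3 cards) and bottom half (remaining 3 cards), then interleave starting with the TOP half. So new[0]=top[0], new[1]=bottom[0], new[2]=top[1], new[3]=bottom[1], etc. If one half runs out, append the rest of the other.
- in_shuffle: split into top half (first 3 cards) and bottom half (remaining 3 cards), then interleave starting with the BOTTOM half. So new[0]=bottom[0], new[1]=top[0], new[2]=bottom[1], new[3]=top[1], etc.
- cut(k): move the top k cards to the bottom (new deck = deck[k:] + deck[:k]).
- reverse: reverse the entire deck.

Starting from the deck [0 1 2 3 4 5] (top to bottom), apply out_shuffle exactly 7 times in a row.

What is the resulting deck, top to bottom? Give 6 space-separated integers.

Answer: 0 2 4 1 3 5

Derivation:
After op 1 (out_shuffle): [0 3 1 4 2 5]
After op 2 (out_shuffle): [0 4 3 2 1 5]
After op 3 (out_shuffle): [0 2 4 1 3 5]
After op 4 (out_shuffle): [0 1 2 3 4 5]
After op 5 (out_shuffle): [0 3 1 4 2 5]
After op 6 (out_shuffle): [0 4 3 2 1 5]
After op 7 (out_shuffle): [0 2 4 1 3 5]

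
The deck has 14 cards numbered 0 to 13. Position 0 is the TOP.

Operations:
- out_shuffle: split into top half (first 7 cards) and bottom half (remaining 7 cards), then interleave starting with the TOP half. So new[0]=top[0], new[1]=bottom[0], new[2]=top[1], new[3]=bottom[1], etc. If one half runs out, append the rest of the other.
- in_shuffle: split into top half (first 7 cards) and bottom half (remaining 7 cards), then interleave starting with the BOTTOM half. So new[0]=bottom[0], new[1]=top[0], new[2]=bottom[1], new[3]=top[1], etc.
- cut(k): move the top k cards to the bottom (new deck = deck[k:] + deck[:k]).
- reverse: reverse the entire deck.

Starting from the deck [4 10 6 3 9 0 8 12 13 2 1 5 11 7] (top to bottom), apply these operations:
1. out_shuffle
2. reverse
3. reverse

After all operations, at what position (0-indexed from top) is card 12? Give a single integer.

After op 1 (out_shuffle): [4 12 10 13 6 2 3 1 9 5 0 11 8 7]
After op 2 (reverse): [7 8 11 0 5 9 1 3 2 6 13 10 12 4]
After op 3 (reverse): [4 12 10 13 6 2 3 1 9 5 0 11 8 7]
Card 12 is at position 1.

Answer: 1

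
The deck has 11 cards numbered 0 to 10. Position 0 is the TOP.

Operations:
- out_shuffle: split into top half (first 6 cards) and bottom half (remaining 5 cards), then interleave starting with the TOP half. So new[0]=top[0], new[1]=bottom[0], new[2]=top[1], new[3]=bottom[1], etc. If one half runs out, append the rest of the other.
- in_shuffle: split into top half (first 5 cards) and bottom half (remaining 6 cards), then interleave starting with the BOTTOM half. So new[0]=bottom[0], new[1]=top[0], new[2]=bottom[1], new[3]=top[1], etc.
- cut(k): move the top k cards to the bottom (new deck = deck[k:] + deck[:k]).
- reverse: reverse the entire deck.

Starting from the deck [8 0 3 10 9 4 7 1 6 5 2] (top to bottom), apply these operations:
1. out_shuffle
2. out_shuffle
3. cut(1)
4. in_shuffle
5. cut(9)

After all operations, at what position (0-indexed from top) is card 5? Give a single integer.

After op 1 (out_shuffle): [8 7 0 1 3 6 10 5 9 2 4]
After op 2 (out_shuffle): [8 10 7 5 0 9 1 2 3 4 6]
After op 3 (cut(1)): [10 7 5 0 9 1 2 3 4 6 8]
After op 4 (in_shuffle): [1 10 2 7 3 5 4 0 6 9 8]
After op 5 (cut(9)): [9 8 1 10 2 7 3 5 4 0 6]
Card 5 is at position 7.

Answer: 7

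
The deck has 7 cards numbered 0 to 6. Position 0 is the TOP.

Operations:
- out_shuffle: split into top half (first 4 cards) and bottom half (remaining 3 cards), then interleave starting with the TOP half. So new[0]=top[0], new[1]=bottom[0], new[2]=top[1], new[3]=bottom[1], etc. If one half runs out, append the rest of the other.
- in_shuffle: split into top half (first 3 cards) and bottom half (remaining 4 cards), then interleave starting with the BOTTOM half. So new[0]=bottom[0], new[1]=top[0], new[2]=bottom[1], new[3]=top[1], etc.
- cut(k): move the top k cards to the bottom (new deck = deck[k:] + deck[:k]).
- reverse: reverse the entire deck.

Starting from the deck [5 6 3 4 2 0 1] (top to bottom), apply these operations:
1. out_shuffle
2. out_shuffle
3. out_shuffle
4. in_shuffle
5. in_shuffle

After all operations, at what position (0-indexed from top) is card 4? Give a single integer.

Answer: 1

Derivation:
After op 1 (out_shuffle): [5 2 6 0 3 1 4]
After op 2 (out_shuffle): [5 3 2 1 6 4 0]
After op 3 (out_shuffle): [5 6 3 4 2 0 1]
After op 4 (in_shuffle): [4 5 2 6 0 3 1]
After op 5 (in_shuffle): [6 4 0 5 3 2 1]
Card 4 is at position 1.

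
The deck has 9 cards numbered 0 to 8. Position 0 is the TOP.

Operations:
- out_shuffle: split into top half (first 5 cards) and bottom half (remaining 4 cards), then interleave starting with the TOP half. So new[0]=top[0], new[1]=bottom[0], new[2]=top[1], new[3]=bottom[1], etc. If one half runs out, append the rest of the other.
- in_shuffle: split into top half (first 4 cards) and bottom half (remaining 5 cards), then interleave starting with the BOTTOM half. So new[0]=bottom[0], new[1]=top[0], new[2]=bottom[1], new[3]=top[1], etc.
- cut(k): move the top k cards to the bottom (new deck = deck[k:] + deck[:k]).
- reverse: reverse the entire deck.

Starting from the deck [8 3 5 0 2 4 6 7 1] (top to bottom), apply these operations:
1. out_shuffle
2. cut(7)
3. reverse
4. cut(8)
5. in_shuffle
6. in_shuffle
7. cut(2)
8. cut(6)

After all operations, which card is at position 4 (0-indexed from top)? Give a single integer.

After op 1 (out_shuffle): [8 4 3 6 5 7 0 1 2]
After op 2 (cut(7)): [1 2 8 4 3 6 5 7 0]
After op 3 (reverse): [0 7 5 6 3 4 8 2 1]
After op 4 (cut(8)): [1 0 7 5 6 3 4 8 2]
After op 5 (in_shuffle): [6 1 3 0 4 7 8 5 2]
After op 6 (in_shuffle): [4 6 7 1 8 3 5 0 2]
After op 7 (cut(2)): [7 1 8 3 5 0 2 4 6]
After op 8 (cut(6)): [2 4 6 7 1 8 3 5 0]
Position 4: card 1.

Answer: 1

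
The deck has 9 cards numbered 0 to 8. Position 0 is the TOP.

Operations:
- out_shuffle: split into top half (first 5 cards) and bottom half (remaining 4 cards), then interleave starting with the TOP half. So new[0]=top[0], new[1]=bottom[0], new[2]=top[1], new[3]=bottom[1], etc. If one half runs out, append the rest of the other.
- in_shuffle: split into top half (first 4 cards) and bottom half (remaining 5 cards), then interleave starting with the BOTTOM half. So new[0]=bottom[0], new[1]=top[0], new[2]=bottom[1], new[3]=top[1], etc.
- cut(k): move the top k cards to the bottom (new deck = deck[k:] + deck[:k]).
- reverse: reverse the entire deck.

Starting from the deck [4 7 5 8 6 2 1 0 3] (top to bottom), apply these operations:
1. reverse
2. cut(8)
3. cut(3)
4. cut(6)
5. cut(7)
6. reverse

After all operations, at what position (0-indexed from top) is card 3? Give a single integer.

Answer: 5

Derivation:
After op 1 (reverse): [3 0 1 2 6 8 5 7 4]
After op 2 (cut(8)): [4 3 0 1 2 6 8 5 7]
After op 3 (cut(3)): [1 2 6 8 5 7 4 3 0]
After op 4 (cut(6)): [4 3 0 1 2 6 8 5 7]
After op 5 (cut(7)): [5 7 4 3 0 1 2 6 8]
After op 6 (reverse): [8 6 2 1 0 3 4 7 5]
Card 3 is at position 5.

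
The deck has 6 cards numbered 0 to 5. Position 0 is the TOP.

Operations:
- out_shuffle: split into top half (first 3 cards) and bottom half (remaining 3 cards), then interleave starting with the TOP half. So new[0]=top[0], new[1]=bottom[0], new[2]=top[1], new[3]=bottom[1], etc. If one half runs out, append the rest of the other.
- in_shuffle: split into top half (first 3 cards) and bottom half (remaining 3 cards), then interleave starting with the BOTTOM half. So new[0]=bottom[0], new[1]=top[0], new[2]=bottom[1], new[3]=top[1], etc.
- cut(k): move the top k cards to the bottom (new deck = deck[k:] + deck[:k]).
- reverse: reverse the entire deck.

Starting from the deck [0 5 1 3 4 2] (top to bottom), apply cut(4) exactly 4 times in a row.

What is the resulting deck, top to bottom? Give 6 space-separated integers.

After op 1 (cut(4)): [4 2 0 5 1 3]
After op 2 (cut(4)): [1 3 4 2 0 5]
After op 3 (cut(4)): [0 5 1 3 4 2]
After op 4 (cut(4)): [4 2 0 5 1 3]

Answer: 4 2 0 5 1 3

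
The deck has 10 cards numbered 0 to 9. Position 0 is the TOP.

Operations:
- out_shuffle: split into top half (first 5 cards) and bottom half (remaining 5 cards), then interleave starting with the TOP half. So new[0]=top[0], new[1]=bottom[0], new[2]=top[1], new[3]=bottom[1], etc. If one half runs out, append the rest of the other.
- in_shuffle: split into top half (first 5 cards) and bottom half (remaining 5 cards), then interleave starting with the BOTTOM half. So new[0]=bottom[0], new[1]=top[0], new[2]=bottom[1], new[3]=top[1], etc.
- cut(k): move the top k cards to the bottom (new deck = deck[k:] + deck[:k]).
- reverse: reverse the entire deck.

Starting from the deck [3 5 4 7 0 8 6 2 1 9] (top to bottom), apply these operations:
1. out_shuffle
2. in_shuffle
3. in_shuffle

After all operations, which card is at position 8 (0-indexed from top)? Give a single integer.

Answer: 4

Derivation:
After op 1 (out_shuffle): [3 8 5 6 4 2 7 1 0 9]
After op 2 (in_shuffle): [2 3 7 8 1 5 0 6 9 4]
After op 3 (in_shuffle): [5 2 0 3 6 7 9 8 4 1]
Position 8: card 4.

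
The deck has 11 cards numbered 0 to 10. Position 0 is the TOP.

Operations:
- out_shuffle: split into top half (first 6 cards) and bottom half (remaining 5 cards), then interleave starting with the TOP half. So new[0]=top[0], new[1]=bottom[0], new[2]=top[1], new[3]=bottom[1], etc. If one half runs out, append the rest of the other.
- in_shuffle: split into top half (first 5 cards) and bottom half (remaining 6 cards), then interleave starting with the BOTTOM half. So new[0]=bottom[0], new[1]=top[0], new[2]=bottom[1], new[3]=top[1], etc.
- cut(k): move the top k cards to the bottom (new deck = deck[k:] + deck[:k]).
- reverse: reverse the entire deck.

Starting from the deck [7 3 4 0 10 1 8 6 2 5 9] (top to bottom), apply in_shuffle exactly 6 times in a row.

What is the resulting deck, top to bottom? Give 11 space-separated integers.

Answer: 10 5 0 2 4 6 3 8 7 1 9

Derivation:
After op 1 (in_shuffle): [1 7 8 3 6 4 2 0 5 10 9]
After op 2 (in_shuffle): [4 1 2 7 0 8 5 3 10 6 9]
After op 3 (in_shuffle): [8 4 5 1 3 2 10 7 6 0 9]
After op 4 (in_shuffle): [2 8 10 4 7 5 6 1 0 3 9]
After op 5 (in_shuffle): [5 2 6 8 1 10 0 4 3 7 9]
After op 6 (in_shuffle): [10 5 0 2 4 6 3 8 7 1 9]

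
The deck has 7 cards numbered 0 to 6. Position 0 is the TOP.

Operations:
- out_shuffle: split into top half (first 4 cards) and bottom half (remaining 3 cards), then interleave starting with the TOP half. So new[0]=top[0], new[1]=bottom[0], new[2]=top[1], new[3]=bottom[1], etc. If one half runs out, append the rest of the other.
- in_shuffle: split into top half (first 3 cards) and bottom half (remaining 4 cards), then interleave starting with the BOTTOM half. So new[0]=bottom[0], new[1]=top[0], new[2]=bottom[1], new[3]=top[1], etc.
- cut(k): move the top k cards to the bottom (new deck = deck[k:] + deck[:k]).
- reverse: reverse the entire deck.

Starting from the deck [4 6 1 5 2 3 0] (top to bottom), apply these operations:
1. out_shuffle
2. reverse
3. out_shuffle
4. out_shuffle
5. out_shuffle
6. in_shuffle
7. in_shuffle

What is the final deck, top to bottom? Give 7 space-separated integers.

After op 1 (out_shuffle): [4 2 6 3 1 0 5]
After op 2 (reverse): [5 0 1 3 6 2 4]
After op 3 (out_shuffle): [5 6 0 2 1 4 3]
After op 4 (out_shuffle): [5 1 6 4 0 3 2]
After op 5 (out_shuffle): [5 0 1 3 6 2 4]
After op 6 (in_shuffle): [3 5 6 0 2 1 4]
After op 7 (in_shuffle): [0 3 2 5 1 6 4]

Answer: 0 3 2 5 1 6 4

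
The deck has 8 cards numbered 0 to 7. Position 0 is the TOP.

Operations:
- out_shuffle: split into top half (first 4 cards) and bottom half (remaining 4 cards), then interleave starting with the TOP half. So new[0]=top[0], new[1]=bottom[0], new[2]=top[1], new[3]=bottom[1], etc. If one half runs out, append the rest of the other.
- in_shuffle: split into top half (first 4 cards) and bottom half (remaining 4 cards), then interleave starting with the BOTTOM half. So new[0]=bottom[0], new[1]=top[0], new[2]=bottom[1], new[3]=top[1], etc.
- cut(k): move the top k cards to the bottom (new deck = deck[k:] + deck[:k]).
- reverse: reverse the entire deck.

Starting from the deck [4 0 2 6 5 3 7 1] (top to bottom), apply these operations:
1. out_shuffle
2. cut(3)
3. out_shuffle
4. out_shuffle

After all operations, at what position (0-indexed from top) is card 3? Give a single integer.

After op 1 (out_shuffle): [4 5 0 3 2 7 6 1]
After op 2 (cut(3)): [3 2 7 6 1 4 5 0]
After op 3 (out_shuffle): [3 1 2 4 7 5 6 0]
After op 4 (out_shuffle): [3 7 1 5 2 6 4 0]
Card 3 is at position 0.

Answer: 0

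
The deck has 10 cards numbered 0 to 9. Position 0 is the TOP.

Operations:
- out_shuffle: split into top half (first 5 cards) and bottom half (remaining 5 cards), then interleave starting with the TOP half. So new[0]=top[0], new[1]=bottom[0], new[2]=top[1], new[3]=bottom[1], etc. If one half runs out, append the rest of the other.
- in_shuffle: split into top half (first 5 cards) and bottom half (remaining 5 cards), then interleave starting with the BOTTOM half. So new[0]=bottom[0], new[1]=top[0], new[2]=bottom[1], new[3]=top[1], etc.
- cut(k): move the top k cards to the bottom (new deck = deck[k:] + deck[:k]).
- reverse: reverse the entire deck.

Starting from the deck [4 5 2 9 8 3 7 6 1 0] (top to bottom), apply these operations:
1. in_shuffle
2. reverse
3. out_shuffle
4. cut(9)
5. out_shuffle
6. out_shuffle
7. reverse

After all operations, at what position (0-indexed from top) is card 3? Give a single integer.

After op 1 (in_shuffle): [3 4 7 5 6 2 1 9 0 8]
After op 2 (reverse): [8 0 9 1 2 6 5 7 4 3]
After op 3 (out_shuffle): [8 6 0 5 9 7 1 4 2 3]
After op 4 (cut(9)): [3 8 6 0 5 9 7 1 4 2]
After op 5 (out_shuffle): [3 9 8 7 6 1 0 4 5 2]
After op 6 (out_shuffle): [3 1 9 0 8 4 7 5 6 2]
After op 7 (reverse): [2 6 5 7 4 8 0 9 1 3]
Card 3 is at position 9.

Answer: 9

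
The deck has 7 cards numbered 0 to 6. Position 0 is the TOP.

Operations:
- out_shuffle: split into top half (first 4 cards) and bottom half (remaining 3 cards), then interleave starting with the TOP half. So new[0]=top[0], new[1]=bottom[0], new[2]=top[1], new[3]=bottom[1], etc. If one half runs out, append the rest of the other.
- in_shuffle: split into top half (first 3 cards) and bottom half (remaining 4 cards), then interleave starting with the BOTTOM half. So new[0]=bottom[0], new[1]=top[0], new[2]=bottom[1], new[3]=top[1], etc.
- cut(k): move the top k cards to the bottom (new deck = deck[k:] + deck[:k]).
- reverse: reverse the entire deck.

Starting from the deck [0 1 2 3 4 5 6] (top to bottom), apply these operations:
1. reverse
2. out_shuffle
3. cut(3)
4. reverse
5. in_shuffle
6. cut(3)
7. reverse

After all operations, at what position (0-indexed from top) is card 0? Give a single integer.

After op 1 (reverse): [6 5 4 3 2 1 0]
After op 2 (out_shuffle): [6 2 5 1 4 0 3]
After op 3 (cut(3)): [1 4 0 3 6 2 5]
After op 4 (reverse): [5 2 6 3 0 4 1]
After op 5 (in_shuffle): [3 5 0 2 4 6 1]
After op 6 (cut(3)): [2 4 6 1 3 5 0]
After op 7 (reverse): [0 5 3 1 6 4 2]
Card 0 is at position 0.

Answer: 0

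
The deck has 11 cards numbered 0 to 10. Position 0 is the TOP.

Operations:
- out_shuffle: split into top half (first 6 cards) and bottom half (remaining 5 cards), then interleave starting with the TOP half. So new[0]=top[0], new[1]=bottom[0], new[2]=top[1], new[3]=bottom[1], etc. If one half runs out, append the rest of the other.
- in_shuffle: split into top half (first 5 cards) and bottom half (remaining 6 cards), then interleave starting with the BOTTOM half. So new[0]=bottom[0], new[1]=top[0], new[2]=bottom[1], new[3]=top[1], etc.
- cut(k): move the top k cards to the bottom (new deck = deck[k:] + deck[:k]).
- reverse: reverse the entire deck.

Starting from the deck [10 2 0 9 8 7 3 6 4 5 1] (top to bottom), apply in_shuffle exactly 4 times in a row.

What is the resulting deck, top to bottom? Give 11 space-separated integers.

After op 1 (in_shuffle): [7 10 3 2 6 0 4 9 5 8 1]
After op 2 (in_shuffle): [0 7 4 10 9 3 5 2 8 6 1]
After op 3 (in_shuffle): [3 0 5 7 2 4 8 10 6 9 1]
After op 4 (in_shuffle): [4 3 8 0 10 5 6 7 9 2 1]

Answer: 4 3 8 0 10 5 6 7 9 2 1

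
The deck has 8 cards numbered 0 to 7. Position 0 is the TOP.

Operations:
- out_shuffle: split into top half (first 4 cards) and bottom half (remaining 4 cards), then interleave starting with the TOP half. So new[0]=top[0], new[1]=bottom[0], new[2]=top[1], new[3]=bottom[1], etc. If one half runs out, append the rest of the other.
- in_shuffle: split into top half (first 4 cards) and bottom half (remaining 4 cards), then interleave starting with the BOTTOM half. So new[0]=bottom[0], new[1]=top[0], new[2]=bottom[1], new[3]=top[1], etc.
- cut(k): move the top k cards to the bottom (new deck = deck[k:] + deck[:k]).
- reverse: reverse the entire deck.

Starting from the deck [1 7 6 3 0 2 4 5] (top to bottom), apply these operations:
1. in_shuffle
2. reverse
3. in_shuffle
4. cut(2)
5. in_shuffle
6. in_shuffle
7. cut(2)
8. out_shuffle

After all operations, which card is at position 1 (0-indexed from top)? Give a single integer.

After op 1 (in_shuffle): [0 1 2 7 4 6 5 3]
After op 2 (reverse): [3 5 6 4 7 2 1 0]
After op 3 (in_shuffle): [7 3 2 5 1 6 0 4]
After op 4 (cut(2)): [2 5 1 6 0 4 7 3]
After op 5 (in_shuffle): [0 2 4 5 7 1 3 6]
After op 6 (in_shuffle): [7 0 1 2 3 4 6 5]
After op 7 (cut(2)): [1 2 3 4 6 5 7 0]
After op 8 (out_shuffle): [1 6 2 5 3 7 4 0]
Position 1: card 6.

Answer: 6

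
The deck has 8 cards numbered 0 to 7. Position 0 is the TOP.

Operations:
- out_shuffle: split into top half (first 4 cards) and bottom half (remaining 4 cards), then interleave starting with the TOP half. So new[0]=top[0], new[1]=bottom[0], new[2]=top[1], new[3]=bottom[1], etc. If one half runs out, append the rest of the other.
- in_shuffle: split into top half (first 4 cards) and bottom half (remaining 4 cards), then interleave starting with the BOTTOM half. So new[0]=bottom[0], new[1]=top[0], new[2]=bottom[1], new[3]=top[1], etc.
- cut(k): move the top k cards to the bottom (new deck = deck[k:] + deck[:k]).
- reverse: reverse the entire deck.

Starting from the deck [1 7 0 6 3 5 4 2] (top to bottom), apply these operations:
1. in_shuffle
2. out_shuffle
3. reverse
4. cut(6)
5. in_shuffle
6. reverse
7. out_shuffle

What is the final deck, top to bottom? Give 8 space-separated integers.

Answer: 7 3 1 5 6 4 0 2

Derivation:
After op 1 (in_shuffle): [3 1 5 7 4 0 2 6]
After op 2 (out_shuffle): [3 4 1 0 5 2 7 6]
After op 3 (reverse): [6 7 2 5 0 1 4 3]
After op 4 (cut(6)): [4 3 6 7 2 5 0 1]
After op 5 (in_shuffle): [2 4 5 3 0 6 1 7]
After op 6 (reverse): [7 1 6 0 3 5 4 2]
After op 7 (out_shuffle): [7 3 1 5 6 4 0 2]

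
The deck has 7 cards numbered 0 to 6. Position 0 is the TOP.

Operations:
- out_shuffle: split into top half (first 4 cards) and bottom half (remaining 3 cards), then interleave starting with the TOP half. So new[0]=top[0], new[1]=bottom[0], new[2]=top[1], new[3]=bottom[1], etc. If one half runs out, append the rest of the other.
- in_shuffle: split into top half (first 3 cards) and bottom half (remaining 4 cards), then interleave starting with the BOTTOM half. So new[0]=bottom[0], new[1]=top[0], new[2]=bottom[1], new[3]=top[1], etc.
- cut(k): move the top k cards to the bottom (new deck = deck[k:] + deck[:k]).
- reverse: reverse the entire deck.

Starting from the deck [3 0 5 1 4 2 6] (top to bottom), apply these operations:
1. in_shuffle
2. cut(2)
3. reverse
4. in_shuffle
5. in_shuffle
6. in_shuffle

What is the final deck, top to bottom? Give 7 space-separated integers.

Answer: 3 1 6 5 2 0 4

Derivation:
After op 1 (in_shuffle): [1 3 4 0 2 5 6]
After op 2 (cut(2)): [4 0 2 5 6 1 3]
After op 3 (reverse): [3 1 6 5 2 0 4]
After op 4 (in_shuffle): [5 3 2 1 0 6 4]
After op 5 (in_shuffle): [1 5 0 3 6 2 4]
After op 6 (in_shuffle): [3 1 6 5 2 0 4]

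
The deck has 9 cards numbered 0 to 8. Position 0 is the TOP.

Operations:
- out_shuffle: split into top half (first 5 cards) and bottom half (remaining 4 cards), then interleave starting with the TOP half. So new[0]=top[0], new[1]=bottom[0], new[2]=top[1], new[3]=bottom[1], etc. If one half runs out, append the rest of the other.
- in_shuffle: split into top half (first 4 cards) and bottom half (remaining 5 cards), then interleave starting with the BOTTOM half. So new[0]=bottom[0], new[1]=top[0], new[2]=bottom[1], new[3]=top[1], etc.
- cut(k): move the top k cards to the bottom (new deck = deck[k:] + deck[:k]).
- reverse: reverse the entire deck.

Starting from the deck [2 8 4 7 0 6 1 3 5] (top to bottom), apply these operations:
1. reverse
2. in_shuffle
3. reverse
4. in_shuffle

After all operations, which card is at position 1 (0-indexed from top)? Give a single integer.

After op 1 (reverse): [5 3 1 6 0 7 4 8 2]
After op 2 (in_shuffle): [0 5 7 3 4 1 8 6 2]
After op 3 (reverse): [2 6 8 1 4 3 7 5 0]
After op 4 (in_shuffle): [4 2 3 6 7 8 5 1 0]
Position 1: card 2.

Answer: 2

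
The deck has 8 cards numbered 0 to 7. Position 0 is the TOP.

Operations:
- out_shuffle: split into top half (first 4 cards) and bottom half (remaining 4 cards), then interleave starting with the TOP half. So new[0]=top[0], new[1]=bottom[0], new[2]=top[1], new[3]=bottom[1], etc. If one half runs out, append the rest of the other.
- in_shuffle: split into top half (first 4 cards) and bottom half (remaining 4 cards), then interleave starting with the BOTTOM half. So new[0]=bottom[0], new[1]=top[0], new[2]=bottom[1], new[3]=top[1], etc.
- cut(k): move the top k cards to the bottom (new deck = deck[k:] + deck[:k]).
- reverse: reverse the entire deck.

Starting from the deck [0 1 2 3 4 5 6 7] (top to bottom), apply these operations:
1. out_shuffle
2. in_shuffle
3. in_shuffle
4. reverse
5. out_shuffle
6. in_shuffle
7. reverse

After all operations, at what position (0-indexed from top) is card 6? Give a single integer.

Answer: 7

Derivation:
After op 1 (out_shuffle): [0 4 1 5 2 6 3 7]
After op 2 (in_shuffle): [2 0 6 4 3 1 7 5]
After op 3 (in_shuffle): [3 2 1 0 7 6 5 4]
After op 4 (reverse): [4 5 6 7 0 1 2 3]
After op 5 (out_shuffle): [4 0 5 1 6 2 7 3]
After op 6 (in_shuffle): [6 4 2 0 7 5 3 1]
After op 7 (reverse): [1 3 5 7 0 2 4 6]
Card 6 is at position 7.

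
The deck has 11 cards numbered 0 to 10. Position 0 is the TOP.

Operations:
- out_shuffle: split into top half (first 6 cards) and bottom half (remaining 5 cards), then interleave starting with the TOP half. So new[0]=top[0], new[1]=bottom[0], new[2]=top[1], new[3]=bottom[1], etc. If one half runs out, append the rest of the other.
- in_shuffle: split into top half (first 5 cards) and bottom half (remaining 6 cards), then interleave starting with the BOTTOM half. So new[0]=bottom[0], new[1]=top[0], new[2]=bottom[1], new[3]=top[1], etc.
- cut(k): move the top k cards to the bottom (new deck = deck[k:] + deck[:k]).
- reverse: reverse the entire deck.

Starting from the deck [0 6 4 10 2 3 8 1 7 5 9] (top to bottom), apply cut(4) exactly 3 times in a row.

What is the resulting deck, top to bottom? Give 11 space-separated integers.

Answer: 6 4 10 2 3 8 1 7 5 9 0

Derivation:
After op 1 (cut(4)): [2 3 8 1 7 5 9 0 6 4 10]
After op 2 (cut(4)): [7 5 9 0 6 4 10 2 3 8 1]
After op 3 (cut(4)): [6 4 10 2 3 8 1 7 5 9 0]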